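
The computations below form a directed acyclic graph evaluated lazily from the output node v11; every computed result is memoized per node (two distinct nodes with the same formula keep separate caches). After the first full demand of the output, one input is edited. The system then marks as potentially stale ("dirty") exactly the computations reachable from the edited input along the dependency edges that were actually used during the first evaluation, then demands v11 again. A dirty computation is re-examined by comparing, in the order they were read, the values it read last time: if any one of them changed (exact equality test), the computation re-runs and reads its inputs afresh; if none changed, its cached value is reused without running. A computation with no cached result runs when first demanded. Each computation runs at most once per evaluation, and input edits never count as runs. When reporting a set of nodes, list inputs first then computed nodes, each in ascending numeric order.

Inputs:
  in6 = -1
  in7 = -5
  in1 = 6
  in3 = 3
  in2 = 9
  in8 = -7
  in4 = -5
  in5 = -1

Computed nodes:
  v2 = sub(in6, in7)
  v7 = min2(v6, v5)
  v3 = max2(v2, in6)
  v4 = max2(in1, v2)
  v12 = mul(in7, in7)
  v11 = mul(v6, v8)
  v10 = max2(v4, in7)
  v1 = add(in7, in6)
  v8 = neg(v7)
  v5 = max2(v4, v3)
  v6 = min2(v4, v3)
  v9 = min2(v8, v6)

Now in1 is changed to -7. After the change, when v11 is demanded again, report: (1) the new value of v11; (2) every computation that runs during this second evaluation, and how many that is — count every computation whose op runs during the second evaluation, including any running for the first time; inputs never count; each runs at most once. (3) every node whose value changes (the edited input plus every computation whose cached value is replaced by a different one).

Demanding v11 again yields -16.
4 computations run: v4, v5, v6, v7.
The nodes whose values change: in1, v4, v5.
Note where the cutoff bites: v8 is checked, finds nothing changed, and keeps its cache.

First demand of the output computes:
  v2 = sub(-1, -5) = 4
  v3 = max2(4, -1) = 4
  v4 = max2(6, 4) = 6
  v5 = max2(6, 4) = 6
  v6 = min2(6, 4) = 4
  v7 = min2(4, 6) = 4
  v8 = neg(4) = -4
  v11 = mul(4, -4) = -16

After the edit, cleaning proceeds:
  v4: a read changed (in1 6->-7) — executes, giving 4.
  v5: a read changed (v4 6->4) — executes, giving 4.
  v6: a read changed (v4 6->4) — executes, giving 4 — identical to its old value.
  v7: a read changed (v5 6->4) — executes, giving 4 — identical to its old value.
  v8: dirty, but its reads are unchanged (v7 unchanged); cached -4 stands.
  v11: dirty, but its reads are unchanged (v6 unchanged, v8 unchanged); cached -16 stands.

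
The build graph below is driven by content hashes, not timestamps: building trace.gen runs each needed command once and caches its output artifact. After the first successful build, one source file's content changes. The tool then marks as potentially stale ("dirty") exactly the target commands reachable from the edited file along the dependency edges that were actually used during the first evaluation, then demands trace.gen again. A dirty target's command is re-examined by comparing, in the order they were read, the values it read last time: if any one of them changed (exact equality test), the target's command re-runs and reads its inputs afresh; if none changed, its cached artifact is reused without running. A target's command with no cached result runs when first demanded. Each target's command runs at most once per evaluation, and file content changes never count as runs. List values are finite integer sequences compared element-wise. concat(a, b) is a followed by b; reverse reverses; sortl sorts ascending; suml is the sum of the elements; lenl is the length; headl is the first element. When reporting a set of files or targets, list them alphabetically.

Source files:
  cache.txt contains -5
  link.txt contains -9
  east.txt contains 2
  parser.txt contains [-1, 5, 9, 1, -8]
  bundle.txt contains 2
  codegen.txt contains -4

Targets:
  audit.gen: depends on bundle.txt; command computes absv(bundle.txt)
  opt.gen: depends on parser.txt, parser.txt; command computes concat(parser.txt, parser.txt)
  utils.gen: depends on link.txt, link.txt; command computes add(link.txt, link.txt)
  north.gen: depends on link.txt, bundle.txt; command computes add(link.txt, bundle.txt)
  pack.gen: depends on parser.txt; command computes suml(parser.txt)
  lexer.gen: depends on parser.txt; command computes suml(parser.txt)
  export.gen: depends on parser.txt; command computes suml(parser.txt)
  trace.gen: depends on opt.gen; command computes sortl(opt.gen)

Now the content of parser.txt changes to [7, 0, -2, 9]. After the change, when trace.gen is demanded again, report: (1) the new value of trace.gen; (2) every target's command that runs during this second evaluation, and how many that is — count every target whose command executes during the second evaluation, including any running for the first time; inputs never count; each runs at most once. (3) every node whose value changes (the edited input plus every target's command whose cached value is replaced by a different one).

trace.gen now evaluates to [-2, -2, 0, 0, 7, 7, 9, 9].
Run set: opt.gen, trace.gen (2 run).
Changed values: opt.gen, parser.txt, trace.gen.

Initial pass — values computed on the first demand:
  opt.gen = concat([-1, 5, 9, 1, -8], [-1, 5, 9, 1, -8]) = [-1, 5, 9, 1, -8, -1, 5, 9, 1, -8]
  trace.gen = sortl([-1, 5, 9, 1, -8, -1, 5, 9, 1, -8]) = [-8, -8, -1, -1, 1, 1, 5, 5, 9, 9]

Second demand — change propagation:
  opt.gen: re-runs because parser.txt [-1, 5, 9, 1, -8]->[7, 0, -2, 9]; parser.txt [-1, 5, 9, 1, -8]->[7, 0, -2, 9]; new result [7, 0, -2, 9, 7, 0, -2, 9].
  trace.gen: re-runs because opt.gen [-1, 5, 9, 1, -8, -1, 5, 9, 1, -8]->[7, 0, -2, 9, 7, 0, -2, 9]; new result [-2, -2, 0, 0, 7, 7, 9, 9].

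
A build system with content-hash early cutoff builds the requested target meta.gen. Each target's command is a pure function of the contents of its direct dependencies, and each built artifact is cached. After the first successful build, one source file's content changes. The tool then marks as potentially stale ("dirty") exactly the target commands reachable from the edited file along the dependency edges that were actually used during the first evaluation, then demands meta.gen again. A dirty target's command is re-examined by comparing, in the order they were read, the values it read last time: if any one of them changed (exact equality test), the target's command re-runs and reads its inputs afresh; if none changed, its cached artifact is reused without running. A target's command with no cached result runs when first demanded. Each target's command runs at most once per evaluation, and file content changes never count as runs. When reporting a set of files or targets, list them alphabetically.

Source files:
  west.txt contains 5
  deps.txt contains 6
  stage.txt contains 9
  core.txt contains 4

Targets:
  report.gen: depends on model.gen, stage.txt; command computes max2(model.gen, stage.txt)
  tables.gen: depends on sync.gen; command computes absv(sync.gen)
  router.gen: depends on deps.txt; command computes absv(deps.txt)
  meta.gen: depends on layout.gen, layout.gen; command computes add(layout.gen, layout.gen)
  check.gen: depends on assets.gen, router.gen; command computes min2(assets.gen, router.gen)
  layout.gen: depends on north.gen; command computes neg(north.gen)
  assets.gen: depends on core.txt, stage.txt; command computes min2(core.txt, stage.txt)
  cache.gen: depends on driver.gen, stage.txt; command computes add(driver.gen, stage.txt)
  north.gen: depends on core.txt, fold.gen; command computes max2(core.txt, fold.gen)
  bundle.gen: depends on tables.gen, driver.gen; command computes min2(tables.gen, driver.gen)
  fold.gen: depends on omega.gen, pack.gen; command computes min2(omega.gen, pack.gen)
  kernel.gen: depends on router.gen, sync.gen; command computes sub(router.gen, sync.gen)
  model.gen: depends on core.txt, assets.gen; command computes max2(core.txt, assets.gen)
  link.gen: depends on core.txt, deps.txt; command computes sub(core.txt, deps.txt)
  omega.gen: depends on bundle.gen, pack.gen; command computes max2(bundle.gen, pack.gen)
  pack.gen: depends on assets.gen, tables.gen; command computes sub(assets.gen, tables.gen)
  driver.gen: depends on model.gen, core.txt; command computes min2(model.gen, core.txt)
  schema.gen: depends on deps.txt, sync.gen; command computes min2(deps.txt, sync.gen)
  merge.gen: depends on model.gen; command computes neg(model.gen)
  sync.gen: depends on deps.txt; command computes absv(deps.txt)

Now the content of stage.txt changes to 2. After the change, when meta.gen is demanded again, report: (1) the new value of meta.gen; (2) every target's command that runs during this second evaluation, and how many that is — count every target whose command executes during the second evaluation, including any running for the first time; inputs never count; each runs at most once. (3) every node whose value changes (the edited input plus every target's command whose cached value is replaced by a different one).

First evaluation (everything demanded from the output):
  assets.gen = min2(4, 9) = 4
  model.gen = max2(4, 4) = 4
  driver.gen = min2(4, 4) = 4
  sync.gen = absv(6) = 6
  tables.gen = absv(6) = 6
  bundle.gen = min2(6, 4) = 4
  pack.gen = sub(4, 6) = -2
  omega.gen = max2(4, -2) = 4
  fold.gen = min2(4, -2) = -2
  north.gen = max2(4, -2) = 4
  layout.gen = neg(4) = -4
  meta.gen = add(-4, -4) = -8

Propagation after the edit:
  assets.gen: runs — stage.txt 9->2; result 2.
  model.gen: runs — assets.gen 4->2; result 4 (same value as before).
  driver.gen: checked — values it read are unchanged (model.gen unchanged, core.txt unchanged); reused cached 4 without running.
  bundle.gen: checked — values it read are unchanged (tables.gen unchanged, driver.gen unchanged); reused cached 4 without running.
  pack.gen: runs — assets.gen 4->2; result -4.
  omega.gen: runs — pack.gen -2->-4; result 4 (same value as before).
  fold.gen: runs — pack.gen -2->-4; result -4.
  north.gen: runs — fold.gen -2->-4; result 4 (same value as before).
  layout.gen: checked — values it read are unchanged (north.gen unchanged); reused cached -4 without running.
  meta.gen: checked — values it read are unchanged (layout.gen unchanged, layout.gen unchanged); reused cached -8 without running.

Key observation: the cutoff stops propagation at driver.gen — its inputs' values are unchanged, so it reuses its cache.

New value of meta.gen: -8.
Target commands that run: assets.gen, fold.gen, model.gen, north.gen, omega.gen, pack.gen — 6 in total.
Values that change: assets.gen, fold.gen, pack.gen, stage.txt.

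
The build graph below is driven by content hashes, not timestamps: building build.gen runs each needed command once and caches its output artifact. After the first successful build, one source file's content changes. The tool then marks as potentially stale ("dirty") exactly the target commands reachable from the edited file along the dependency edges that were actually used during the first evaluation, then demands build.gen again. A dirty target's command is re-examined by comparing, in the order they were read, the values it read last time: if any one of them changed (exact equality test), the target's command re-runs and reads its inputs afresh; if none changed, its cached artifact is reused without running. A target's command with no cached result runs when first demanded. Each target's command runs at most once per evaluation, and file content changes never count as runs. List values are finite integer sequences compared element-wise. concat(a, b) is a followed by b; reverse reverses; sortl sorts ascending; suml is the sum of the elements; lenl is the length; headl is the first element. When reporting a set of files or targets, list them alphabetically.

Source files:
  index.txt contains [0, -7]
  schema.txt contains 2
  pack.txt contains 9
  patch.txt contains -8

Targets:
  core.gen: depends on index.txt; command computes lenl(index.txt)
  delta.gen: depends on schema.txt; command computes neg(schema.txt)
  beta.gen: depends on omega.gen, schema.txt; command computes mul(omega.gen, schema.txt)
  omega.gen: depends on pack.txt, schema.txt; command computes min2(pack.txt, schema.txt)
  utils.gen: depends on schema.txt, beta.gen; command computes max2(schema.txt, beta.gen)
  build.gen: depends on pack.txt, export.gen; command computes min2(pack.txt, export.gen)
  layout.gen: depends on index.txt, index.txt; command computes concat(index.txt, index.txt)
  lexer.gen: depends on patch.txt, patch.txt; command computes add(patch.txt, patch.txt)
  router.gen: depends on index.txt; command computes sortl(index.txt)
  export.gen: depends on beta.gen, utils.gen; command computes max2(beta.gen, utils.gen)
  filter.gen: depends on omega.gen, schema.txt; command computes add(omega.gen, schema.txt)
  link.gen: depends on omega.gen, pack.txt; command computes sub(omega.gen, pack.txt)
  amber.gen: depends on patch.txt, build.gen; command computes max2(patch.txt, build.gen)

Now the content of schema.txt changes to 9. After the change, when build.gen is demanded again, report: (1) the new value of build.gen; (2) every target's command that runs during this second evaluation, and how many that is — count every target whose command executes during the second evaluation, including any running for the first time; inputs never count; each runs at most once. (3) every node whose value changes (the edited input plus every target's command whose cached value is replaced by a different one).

Initial pass — values computed on the first demand:
  omega.gen = min2(9, 2) = 2
  beta.gen = mul(2, 2) = 4
  utils.gen = max2(2, 4) = 4
  export.gen = max2(4, 4) = 4
  build.gen = min2(9, 4) = 4

Second demand — change propagation:
  omega.gen: re-runs because schema.txt 2->9; new result 9.
  beta.gen: re-runs because omega.gen 2->9; schema.txt 2->9; new result 81.
  utils.gen: re-runs because schema.txt 2->9; beta.gen 4->81; new result 81.
  export.gen: re-runs because beta.gen 4->81; utils.gen 4->81; new result 81.
  build.gen: re-runs because export.gen 4->81; new result 9.

build.gen now evaluates to 9.
Run set: beta.gen, build.gen, export.gen, omega.gen, utils.gen (5 run).
Changed values: beta.gen, build.gen, export.gen, omega.gen, schema.txt, utils.gen.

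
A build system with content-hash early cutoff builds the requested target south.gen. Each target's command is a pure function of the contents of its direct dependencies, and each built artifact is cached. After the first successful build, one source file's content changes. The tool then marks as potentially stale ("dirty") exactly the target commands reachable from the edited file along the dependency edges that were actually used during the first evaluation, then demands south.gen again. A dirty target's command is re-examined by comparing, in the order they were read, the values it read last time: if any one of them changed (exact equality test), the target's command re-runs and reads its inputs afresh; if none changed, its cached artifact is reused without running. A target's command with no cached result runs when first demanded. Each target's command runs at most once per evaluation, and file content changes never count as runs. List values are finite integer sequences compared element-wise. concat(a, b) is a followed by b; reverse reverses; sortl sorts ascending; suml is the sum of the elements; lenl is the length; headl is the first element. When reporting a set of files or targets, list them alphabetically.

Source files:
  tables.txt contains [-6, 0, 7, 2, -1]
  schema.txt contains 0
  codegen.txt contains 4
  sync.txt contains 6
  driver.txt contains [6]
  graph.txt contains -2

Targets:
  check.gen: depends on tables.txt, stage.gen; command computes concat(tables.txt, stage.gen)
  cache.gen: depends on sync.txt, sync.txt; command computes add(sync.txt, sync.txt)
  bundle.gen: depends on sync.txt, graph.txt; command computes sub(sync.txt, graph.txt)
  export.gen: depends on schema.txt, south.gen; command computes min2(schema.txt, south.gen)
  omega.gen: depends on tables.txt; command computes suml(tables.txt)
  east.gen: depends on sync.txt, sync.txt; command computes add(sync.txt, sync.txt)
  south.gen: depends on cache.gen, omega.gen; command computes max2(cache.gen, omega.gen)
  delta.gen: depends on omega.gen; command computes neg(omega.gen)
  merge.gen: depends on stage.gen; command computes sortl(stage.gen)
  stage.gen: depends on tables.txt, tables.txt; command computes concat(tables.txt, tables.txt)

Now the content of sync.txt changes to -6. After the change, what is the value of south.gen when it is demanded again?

First evaluation (everything demanded from the output):
  cache.gen = add(6, 6) = 12
  omega.gen = suml([-6, 0, 7, 2, -1]) = 2
  south.gen = max2(12, 2) = 12

Propagation after the edit:
  cache.gen: runs — sync.txt 6->-6; sync.txt 6->-6; result -12.
  south.gen: runs — cache.gen 12->-12; result 2.

New value of south.gen: 2.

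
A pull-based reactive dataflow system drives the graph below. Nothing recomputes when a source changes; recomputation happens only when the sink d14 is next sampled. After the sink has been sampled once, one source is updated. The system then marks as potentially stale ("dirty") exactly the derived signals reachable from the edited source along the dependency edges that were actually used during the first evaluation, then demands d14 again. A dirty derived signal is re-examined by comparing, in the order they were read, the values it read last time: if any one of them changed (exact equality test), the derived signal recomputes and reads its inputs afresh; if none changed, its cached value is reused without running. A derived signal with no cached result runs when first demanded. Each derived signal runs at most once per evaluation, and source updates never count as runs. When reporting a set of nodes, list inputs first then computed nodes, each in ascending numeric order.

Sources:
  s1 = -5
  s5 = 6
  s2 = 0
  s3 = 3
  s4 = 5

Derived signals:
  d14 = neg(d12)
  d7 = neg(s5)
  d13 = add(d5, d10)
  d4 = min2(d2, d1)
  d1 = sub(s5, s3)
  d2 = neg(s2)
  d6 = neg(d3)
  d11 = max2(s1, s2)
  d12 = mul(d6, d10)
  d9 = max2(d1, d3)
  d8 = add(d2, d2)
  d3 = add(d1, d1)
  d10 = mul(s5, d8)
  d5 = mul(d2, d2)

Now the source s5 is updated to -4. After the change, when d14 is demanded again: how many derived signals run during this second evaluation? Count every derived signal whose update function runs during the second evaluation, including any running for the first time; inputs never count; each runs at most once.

First evaluation (everything demanded from the output):
  d1 = sub(6, 3) = 3
  d2 = neg(0) = 0
  d3 = add(3, 3) = 6
  d6 = neg(6) = -6
  d8 = add(0, 0) = 0
  d10 = mul(6, 0) = 0
  d12 = mul(-6, 0) = 0
  d14 = neg(0) = 0

Propagation after the edit:
  d1: runs — s5 6->-4; result -7.
  d3: runs — d1 3->-7; d1 3->-7; result -14.
  d6: runs — d3 6->-14; result 14.
  d10: runs — s5 6->-4; result 0 (same value as before).
  d12: runs — d6 -6->14; result 0 (same value as before).
  d14: checked — values it read are unchanged (d12 unchanged); reused cached 0 without running.

Key observation: the cutoff stops propagation at d14 — its inputs' values are unchanged, so it reuses its cache.

Derived signals that run: d1, d3, d6, d10, d12 — 5 in total.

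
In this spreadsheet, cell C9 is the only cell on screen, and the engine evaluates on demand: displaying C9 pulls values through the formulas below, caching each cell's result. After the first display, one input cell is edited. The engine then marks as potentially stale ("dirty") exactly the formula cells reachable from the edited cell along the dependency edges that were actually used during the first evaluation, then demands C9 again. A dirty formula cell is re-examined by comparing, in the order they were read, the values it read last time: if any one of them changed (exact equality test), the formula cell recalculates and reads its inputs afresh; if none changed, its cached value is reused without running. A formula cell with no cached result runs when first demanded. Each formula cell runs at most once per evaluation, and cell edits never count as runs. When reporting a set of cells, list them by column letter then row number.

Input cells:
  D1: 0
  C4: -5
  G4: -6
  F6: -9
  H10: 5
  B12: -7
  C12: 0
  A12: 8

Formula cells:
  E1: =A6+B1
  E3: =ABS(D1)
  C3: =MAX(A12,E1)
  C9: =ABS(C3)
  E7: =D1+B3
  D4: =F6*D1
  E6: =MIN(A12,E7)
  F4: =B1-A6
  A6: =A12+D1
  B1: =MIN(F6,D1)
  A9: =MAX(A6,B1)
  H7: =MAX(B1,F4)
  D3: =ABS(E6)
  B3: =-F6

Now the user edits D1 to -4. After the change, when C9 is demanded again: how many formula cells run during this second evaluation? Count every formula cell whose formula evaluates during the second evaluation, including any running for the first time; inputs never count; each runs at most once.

Run set: A6, B1, C3, E1 (4 run).
The important point: at C9 every value read last time is unchanged, so the dirty flag clears without a run.

Initial pass — values computed on the first demand:
  A6 = 8 + 0 = 8
  B1 = MIN(-9, 0) = -9
  E1 = 8 + -9 = -1
  C3 = MAX(8, -1) = 8
  C9 = ABS(8) = 8

Second demand — change propagation:
  A6: re-runs because D1 0->-4; new result 4.
  B1: re-runs because D1 0->-4; new result -9 (unchanged).
  E1: re-runs because A6 8->4; new result -5.
  C3: re-runs because E1 -1->-5; new result 8 (unchanged).
  C9: re-examined; everything it read last time is the same (C3 unchanged) — cache 8 kept, no run.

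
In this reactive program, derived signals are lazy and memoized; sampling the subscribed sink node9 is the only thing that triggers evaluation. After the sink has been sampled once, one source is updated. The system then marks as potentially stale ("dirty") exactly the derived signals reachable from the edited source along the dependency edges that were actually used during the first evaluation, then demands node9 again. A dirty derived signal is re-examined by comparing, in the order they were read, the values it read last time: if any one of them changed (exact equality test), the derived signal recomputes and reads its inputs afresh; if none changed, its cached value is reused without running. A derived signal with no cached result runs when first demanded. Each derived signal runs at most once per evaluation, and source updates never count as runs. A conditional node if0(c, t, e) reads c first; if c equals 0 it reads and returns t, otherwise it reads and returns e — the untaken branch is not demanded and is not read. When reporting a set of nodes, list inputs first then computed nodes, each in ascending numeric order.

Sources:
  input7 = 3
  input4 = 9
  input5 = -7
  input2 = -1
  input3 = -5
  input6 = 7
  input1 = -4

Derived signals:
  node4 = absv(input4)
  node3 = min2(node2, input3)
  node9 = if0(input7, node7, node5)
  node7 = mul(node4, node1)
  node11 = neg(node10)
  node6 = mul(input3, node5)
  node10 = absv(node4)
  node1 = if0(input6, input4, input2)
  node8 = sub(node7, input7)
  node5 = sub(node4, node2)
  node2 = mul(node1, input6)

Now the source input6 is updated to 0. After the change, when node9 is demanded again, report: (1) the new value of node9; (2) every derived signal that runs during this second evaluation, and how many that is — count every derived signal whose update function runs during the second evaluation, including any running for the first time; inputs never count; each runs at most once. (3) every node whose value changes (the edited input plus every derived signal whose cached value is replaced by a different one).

Demanding node9 again yields 9.
4 derived signals run: node1, node2, node5, node9.
The nodes whose values change: input6, node1, node2, node5, node9.

First demand of the output computes:
  node1 = if0(input6=7 -> else branch input2) = -1
  node2 = mul(-1, 7) = -7
  node4 = absv(9) = 9
  node5 = sub(9, -7) = 16
  node9 = if0(input7=3 -> else branch node5) = 16

After the edit, cleaning proceeds:
  node1: a read changed (input6 7->0) — executes, giving 9.
  node2: a read changed (node1 -1->9; input6 7->0) — executes, giving 0.
  node5: a read changed (node2 -7->0) — executes, giving 9.
  node9: a read changed (node5 16->9) — executes, giving 9.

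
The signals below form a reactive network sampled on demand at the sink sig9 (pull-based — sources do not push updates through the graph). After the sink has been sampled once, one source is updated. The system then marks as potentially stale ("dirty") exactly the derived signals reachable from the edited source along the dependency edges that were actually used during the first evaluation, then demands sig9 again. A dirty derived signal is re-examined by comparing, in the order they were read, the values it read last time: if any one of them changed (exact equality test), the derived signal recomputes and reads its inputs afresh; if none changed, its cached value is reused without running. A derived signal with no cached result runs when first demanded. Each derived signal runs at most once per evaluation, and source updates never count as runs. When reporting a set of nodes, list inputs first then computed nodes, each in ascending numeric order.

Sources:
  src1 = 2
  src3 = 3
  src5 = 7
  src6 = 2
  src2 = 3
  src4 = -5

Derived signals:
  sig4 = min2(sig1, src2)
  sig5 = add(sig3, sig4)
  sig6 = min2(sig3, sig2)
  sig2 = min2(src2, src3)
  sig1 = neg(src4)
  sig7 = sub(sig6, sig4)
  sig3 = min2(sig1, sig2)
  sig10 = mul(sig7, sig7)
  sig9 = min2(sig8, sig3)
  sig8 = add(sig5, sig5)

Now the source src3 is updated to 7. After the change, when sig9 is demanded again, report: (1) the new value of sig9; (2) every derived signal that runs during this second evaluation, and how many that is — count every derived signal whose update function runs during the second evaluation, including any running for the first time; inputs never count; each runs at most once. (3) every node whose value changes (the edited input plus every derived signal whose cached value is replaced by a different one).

sig9 now evaluates to 3.
Run set: sig2 (1 run).
Changed values: src3.
The important point: sig2 recomputes to an identical value, and the output ends up unchanged.

Initial pass — values computed on the first demand:
  sig1 = neg(-5) = 5
  sig2 = min2(3, 3) = 3
  sig3 = min2(5, 3) = 3
  sig4 = min2(5, 3) = 3
  sig5 = add(3, 3) = 6
  sig8 = add(6, 6) = 12
  sig9 = min2(12, 3) = 3

Second demand — change propagation:
  sig2: re-runs because src3 3->7; new result 3 (unchanged).
  sig3: re-examined; everything it read last time is the same (sig1 unchanged, sig2 unchanged) — cache 3 kept, no run.
  sig5: re-examined; everything it read last time is the same (sig3 unchanged, sig4 unchanged) — cache 6 kept, no run.
  sig8: re-examined; everything it read last time is the same (sig5 unchanged, sig5 unchanged) — cache 12 kept, no run.
  sig9: re-examined; everything it read last time is the same (sig8 unchanged, sig3 unchanged) — cache 3 kept, no run.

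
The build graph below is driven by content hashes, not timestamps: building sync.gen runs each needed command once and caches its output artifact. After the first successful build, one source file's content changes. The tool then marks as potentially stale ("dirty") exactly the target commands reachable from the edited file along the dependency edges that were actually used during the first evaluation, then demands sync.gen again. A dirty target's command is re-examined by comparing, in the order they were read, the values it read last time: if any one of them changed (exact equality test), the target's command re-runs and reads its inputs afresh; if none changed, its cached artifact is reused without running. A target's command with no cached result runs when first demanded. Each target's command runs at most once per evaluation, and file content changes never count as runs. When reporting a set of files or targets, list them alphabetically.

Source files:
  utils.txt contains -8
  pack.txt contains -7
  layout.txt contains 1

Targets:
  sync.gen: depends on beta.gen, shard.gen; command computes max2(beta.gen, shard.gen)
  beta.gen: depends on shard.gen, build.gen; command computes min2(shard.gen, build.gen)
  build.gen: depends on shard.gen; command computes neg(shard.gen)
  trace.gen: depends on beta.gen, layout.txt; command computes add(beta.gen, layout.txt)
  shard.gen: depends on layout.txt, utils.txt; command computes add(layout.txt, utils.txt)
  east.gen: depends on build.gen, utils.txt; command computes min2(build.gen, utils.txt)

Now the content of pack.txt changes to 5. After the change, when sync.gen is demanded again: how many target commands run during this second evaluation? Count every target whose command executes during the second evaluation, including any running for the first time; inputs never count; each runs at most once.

Run set: none (0 run).
The important point: nothing the output needs ever reads pack.txt, so the edit is invisible to it.

Initial pass — values computed on the first demand:
  shard.gen = add(1, -8) = -7
  build.gen = neg(-7) = 7
  beta.gen = min2(-7, 7) = -7
  sync.gen = max2(-7, -7) = -7

Second demand — change propagation:
  no demanded computation ever read pack.txt, so the edit dirties nothing and nothing runs.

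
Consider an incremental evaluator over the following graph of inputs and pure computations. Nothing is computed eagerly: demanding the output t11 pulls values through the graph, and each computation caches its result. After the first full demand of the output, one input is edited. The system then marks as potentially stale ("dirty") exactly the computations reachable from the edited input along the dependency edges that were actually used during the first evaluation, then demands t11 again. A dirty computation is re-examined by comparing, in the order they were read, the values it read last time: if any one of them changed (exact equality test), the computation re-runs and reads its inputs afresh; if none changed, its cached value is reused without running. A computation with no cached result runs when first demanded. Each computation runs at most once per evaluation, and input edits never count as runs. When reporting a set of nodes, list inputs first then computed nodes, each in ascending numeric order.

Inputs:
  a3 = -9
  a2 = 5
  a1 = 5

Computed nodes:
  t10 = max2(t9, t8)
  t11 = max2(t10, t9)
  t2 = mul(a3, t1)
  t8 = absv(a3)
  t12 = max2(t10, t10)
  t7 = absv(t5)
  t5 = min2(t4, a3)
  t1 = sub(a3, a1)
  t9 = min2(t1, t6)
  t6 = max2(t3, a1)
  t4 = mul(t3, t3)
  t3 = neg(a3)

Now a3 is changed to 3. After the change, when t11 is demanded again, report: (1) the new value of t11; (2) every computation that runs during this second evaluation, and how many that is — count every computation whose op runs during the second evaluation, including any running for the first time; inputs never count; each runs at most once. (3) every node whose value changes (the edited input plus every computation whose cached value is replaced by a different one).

Initial pass — values computed on the first demand:
  t1 = sub(-9, 5) = -14
  t3 = neg(-9) = 9
  t6 = max2(9, 5) = 9
  t8 = absv(-9) = 9
  t9 = min2(-14, 9) = -14
  t10 = max2(-14, 9) = 9
  t11 = max2(9, -14) = 9

Second demand — change propagation:
  t1: re-runs because a3 -9->3; new result -2.
  t3: re-runs because a3 -9->3; new result -3.
  t6: re-runs because t3 9->-3; new result 5.
  t8: re-runs because a3 -9->3; new result 3.
  t9: re-runs because t1 -14->-2; t6 9->5; new result -2.
  t10: re-runs because t9 -14->-2; t8 9->3; new result 3.
  t11: re-runs because t10 9->3; t9 -14->-2; new result 3.

t11 now evaluates to 3.
Run set: t1, t3, t6, t8, t9, t10, t11 (7 run).
Changed values: a3, t1, t3, t6, t8, t9, t10, t11.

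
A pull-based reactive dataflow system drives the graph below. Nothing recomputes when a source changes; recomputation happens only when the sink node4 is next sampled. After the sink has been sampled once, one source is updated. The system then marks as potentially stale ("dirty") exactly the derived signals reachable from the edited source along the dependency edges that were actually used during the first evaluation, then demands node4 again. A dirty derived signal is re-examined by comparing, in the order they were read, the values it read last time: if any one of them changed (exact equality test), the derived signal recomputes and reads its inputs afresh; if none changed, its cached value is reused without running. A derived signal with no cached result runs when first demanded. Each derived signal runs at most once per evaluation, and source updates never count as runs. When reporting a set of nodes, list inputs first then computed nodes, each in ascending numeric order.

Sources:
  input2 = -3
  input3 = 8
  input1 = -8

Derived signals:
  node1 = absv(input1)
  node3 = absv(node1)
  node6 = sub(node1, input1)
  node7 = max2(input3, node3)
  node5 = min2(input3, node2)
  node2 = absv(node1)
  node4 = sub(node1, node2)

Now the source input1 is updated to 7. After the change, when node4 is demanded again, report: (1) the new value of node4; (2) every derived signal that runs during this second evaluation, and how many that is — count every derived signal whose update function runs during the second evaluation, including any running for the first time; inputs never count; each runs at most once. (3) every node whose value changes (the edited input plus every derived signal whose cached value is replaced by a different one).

First evaluation (everything demanded from the output):
  node1 = absv(-8) = 8
  node2 = absv(8) = 8
  node4 = sub(8, 8) = 0

Propagation after the edit:
  node1: runs — input1 -8->7; result 7.
  node2: runs — node1 8->7; result 7.
  node4: runs — node1 8->7; node2 8->7; result 0 (same value as before).

New value of node4: 0.
Derived signals that run: node1, node2, node4 — 3 in total.
Values that change: input1, node1, node2.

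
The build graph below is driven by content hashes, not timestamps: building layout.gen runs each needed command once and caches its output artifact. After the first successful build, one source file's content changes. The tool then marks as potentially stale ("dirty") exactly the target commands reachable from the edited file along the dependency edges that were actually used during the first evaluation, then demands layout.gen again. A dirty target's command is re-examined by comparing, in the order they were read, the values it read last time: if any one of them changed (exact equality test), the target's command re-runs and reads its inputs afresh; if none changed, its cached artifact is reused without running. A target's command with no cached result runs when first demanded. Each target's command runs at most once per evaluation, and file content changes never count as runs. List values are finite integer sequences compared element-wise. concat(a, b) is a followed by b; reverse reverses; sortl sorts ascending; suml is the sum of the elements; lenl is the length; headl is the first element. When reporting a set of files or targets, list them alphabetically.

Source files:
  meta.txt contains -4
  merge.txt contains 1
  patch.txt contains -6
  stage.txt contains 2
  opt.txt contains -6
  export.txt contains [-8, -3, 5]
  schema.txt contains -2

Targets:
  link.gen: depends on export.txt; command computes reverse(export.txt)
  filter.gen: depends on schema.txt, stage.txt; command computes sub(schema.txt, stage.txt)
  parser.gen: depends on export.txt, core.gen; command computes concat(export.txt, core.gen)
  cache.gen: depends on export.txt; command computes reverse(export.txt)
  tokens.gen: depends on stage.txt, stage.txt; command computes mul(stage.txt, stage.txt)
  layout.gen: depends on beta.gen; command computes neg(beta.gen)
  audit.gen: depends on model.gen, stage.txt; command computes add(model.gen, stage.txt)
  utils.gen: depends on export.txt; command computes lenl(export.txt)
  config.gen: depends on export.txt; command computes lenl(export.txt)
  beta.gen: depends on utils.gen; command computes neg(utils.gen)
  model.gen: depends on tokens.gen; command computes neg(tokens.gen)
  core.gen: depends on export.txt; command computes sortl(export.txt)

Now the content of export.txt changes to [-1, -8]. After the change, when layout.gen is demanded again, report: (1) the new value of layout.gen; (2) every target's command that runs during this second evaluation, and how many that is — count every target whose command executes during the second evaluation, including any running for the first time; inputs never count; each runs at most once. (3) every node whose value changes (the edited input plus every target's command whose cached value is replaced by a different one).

Initial pass — values computed on the first demand:
  utils.gen = lenl([-8, -3, 5]) = 3
  beta.gen = neg(3) = -3
  layout.gen = neg(-3) = 3

Second demand — change propagation:
  utils.gen: re-runs because export.txt [-8, -3, 5]->[-1, -8]; new result 2.
  beta.gen: re-runs because utils.gen 3->2; new result -2.
  layout.gen: re-runs because beta.gen -3->-2; new result 2.

layout.gen now evaluates to 2.
Run set: beta.gen, layout.gen, utils.gen (3 run).
Changed values: beta.gen, export.txt, layout.gen, utils.gen.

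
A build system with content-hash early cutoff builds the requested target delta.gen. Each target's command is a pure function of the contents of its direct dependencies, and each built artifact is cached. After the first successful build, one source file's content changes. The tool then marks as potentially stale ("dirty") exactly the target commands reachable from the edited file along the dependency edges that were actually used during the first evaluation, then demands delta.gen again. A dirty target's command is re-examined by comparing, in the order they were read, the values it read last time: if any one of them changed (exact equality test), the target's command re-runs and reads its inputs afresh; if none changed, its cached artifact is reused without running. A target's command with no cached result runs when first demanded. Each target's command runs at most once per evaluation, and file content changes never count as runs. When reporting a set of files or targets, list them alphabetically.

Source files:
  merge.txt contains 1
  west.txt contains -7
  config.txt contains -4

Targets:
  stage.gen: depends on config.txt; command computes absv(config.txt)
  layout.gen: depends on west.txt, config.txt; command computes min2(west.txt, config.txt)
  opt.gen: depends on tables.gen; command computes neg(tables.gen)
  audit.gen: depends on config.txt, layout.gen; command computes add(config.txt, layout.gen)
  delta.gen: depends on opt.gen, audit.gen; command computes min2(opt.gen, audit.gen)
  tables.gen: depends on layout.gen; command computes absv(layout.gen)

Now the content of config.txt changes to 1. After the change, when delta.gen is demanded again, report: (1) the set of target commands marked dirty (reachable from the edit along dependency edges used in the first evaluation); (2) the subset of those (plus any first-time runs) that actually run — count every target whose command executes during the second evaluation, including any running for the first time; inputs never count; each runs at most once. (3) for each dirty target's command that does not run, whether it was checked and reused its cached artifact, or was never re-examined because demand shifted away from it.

Marked dirty: audit.gen, delta.gen, layout.gen, opt.gen, tables.gen.
Target commands that run: audit.gen, delta.gen, layout.gen — 3 in total.
Checked but reused from cache: opt.gen, tables.gen.
Key observation: the cutoff stops propagation at tables.gen — its inputs' values are unchanged, so it reuses its cache.

First evaluation (everything demanded from the output):
  layout.gen = min2(-7, -4) = -7
  audit.gen = add(-4, -7) = -11
  tables.gen = absv(-7) = 7
  opt.gen = neg(7) = -7
  delta.gen = min2(-7, -11) = -11

Propagation after the edit:
  layout.gen: runs — config.txt -4->1; result -7 (same value as before).
  audit.gen: runs — config.txt -4->1; result -6.
  tables.gen: checked — values it read are unchanged (layout.gen unchanged); reused cached 7 without running.
  opt.gen: checked — values it read are unchanged (tables.gen unchanged); reused cached -7 without running.
  delta.gen: runs — audit.gen -11->-6; result -7.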